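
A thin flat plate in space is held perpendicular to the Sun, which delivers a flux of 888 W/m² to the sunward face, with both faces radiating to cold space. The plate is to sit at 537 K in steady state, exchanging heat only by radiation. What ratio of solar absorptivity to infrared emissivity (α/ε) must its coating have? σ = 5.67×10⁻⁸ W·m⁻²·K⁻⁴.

α/ε ≈ 10.6

Balance: αS·A = εσ·2A·T⁴ ⇒ α/ε = 2σT⁴/S.
α/ε = 2·5.67×10⁻⁸·(537)⁴/888 = 2·5.67×10⁻⁸·8.316×10¹⁰/888.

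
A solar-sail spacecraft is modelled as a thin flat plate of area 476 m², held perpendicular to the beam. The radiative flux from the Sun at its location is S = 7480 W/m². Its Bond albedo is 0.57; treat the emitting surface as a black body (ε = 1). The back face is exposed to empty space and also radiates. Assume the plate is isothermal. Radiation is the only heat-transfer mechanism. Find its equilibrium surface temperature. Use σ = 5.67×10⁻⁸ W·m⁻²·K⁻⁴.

At equilibrium, absorbed power = emitted power.
Absorbing cross-section = A = 476.0 m²; emitting surface = 2A = 952.0 m² (ratio 2).
(1−a)S·A_cross = εσ·A_surf·T⁴  ⇒  T⁴ = (1−a)S/(2σ).
T⁴ = 0.430·7480/(2·5.67×10⁻⁸) = 2.836×10¹⁰ K⁴.
T = (2.836×10¹⁰)^(1/4).

T ≈ 410 K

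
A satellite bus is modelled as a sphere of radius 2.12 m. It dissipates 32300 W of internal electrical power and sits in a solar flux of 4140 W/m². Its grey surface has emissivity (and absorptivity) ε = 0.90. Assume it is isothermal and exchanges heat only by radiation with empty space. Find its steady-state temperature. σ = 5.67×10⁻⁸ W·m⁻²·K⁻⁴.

T ≈ 414 K

At steady state, absorbed solar power + internal power = radiated power.
Absorbed: α·S·A_cross = 0.90·4140·14.12 = 52610 W (cross-section πr²).
Total input = 52610 + 32300 = 84910 W.
Radiated: εσ·A_surf·T⁴ with A_surf = 4πr² = 56.48 m².
T⁴ = 84910/(0.90·5.67×10⁻⁸·56.48) = 2.946×10¹⁰ K⁴.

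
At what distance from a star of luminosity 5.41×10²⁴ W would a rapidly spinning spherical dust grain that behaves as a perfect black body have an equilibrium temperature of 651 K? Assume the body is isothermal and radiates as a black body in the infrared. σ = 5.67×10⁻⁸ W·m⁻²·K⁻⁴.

For an isothermal black-emitting sphere, (1−a)S·πr² = σ·4πr²·T⁴ ⇒ S = 4σT⁴/(1−a).
S = 4·5.67×10⁻⁸·(651)⁴/1.00 = 40730 W/m².
Flux falls as S = L/(4πd²), so d = √(L/(4πS)) = √(5.41×10²⁴/(4π·40730)).

d ≈ 3.25×10⁹ m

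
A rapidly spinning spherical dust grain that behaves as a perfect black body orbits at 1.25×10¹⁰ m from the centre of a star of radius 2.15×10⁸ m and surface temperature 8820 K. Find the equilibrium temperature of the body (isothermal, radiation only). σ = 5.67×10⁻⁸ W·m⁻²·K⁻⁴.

The star's surface emits σT_*⁴; at distance d the flux is S = σT_*⁴(R_*/d)².
S = 5.67×10⁻⁸·(8820)⁴·(2.15×10⁸/1.25×10¹⁰)² = 1.015×10⁵ W/m².
For an isothermal sphere T⁴ = (1−a)S/(4σ) = 4.476×10¹¹ K⁴.

T ≈ 818 K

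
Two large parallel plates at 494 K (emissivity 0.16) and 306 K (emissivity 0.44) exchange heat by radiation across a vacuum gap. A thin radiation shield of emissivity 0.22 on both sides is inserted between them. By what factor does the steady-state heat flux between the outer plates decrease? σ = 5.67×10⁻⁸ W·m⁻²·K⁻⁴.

factor ≈ 2.08

Without shield: q₀ = σΔ(T⁴)/(1/ε₁+1/ε₂−1) with denominator 7.523.
With shield the two gaps are in series; the resistances add: (1/ε₁+1/ε_s−1)+(1/ε_s+1/ε₂−1) = 9.795+5.818 = 15.61.
Heat-flux ratio q₀/q = 15.61/7.523.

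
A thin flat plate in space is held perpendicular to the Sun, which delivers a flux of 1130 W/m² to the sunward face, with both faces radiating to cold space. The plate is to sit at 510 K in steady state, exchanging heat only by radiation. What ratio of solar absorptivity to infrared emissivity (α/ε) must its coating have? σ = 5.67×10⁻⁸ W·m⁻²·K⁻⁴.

Balance: αS·A = εσ·2A·T⁴ ⇒ α/ε = 2σT⁴/S.
α/ε = 2·5.67×10⁻⁸·(510)⁴/1130 = 2·5.67×10⁻⁸·6.765×10¹⁰/1130.

α/ε ≈ 6.79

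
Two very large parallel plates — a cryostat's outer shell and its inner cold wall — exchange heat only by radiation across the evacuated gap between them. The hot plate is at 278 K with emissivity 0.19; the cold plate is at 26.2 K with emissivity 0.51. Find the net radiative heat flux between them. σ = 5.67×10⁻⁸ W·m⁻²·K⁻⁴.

For two infinite grey parallel plates, q = σ(T₁⁴ − T₂⁴)/(1/ε₁ + 1/ε₂ − 1).
T₁⁴ − T₂⁴ = 5.973×10⁹ − 4.712×10⁵ = 5.972×10⁹ K⁴.
1/ε₁ + 1/ε₂ − 1 = 5.263 + 1.961 − 1 = 6.224.
q = 5.67×10⁻⁸ × 5.972×10⁹ / 6.224.

q ≈ 54.4 W/m²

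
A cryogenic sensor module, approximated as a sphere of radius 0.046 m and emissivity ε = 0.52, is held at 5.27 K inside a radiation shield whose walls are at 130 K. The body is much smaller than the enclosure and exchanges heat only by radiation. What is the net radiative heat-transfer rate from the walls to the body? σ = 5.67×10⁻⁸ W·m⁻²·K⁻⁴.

For a small grey body in a large enclosure: P_net = εσA(T_body⁴ − T_wall⁴).
A = 4πr² = 0.02659 m²; T_body⁴ − T_wall⁴ = 771.3 − 2.856×10⁸ = -2.856×10⁸ K⁴.
|P_net| = 0.52·5.67×10⁻⁸·0.02659·2.856×10⁸.

P_net ≈ 0.224 W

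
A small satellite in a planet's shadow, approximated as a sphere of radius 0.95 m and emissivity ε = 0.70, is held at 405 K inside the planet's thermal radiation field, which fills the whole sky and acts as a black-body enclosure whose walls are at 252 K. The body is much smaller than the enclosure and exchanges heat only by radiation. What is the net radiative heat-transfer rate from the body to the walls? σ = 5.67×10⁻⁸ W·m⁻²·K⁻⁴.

P_net ≈ 10300 W

For a small grey body in a large enclosure: P_net = εσA(T_body⁴ − T_wall⁴).
A = 4πr² = 11.34 m²; T_body⁴ − T_wall⁴ = 2.690×10¹⁰ − 4.033×10⁹ = 2.287×10¹⁰ K⁴.
|P_net| = 0.70·5.67×10⁻⁸·11.34·2.287×10¹⁰.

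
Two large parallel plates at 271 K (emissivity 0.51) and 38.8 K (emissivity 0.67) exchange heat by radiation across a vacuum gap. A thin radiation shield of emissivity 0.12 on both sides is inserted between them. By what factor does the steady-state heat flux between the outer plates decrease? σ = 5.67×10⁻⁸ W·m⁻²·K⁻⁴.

factor ≈ 7.39

Without shield: q₀ = σΔ(T⁴)/(1/ε₁+1/ε₂−1) with denominator 2.453.
With shield the two gaps are in series; the resistances add: (1/ε₁+1/ε_s−1)+(1/ε_s+1/ε₂−1) = 9.294+8.826 = 18.12.
Heat-flux ratio q₀/q = 18.12/2.453.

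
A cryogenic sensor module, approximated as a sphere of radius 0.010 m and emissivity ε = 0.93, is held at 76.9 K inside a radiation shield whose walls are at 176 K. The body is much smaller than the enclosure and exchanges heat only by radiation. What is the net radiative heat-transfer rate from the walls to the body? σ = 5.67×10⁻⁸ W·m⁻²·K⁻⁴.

For a small grey body in a large enclosure: P_net = εσA(T_body⁴ − T_wall⁴).
A = 4πr² = 0.001257 m²; T_body⁴ − T_wall⁴ = 3.497×10⁷ − 9.595×10⁸ = -9.245×10⁸ K⁴.
|P_net| = 0.93·5.67×10⁻⁸·0.001257·9.245×10⁸.

P_net ≈ 0.0613 W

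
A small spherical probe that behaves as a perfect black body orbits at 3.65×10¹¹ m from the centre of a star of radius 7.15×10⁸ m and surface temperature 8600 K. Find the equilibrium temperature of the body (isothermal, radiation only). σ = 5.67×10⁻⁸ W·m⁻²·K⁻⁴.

The star's surface emits σT_*⁴; at distance d the flux is S = σT_*⁴(R_*/d)².
S = 5.67×10⁻⁸·(8600)⁴·(7.15×10⁸/3.65×10¹¹)² = 1190 W/m².
For an isothermal sphere T⁴ = (1−a)S/(4σ) = 5.248×10⁹ K⁴.

T ≈ 269 K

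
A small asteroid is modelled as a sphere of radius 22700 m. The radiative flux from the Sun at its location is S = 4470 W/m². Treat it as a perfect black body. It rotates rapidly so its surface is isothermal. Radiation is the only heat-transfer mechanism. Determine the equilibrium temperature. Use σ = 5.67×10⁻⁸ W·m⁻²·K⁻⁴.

T ≈ 375 K

At equilibrium, absorbed power = emitted power.
Absorbing cross-section = πr² = 1.619×10⁹ m²; emitting surface = 4πr² = 6.475×10⁹ m² (ratio 4).
S·A_cross = εσ·A_surf·T⁴  ⇒  T⁴ = S/(4σ).
T⁴ = 1.00·4470/(4·5.67×10⁻⁸) = 1.971×10¹⁰ K⁴.
T = (1.971×10¹⁰)^(1/4).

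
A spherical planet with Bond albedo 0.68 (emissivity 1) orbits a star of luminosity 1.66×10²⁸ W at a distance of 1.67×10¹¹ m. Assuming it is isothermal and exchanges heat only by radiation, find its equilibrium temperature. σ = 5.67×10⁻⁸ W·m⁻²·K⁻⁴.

First find the stellar flux at distance d: S = L/(4πd²) = 1.66×10²⁸/(4π·(1.67×10¹¹)²) = 47370 W/m².
For an isothermal sphere, absorbed (1−a)S·πr² = emitted σ·4πr²·T⁴, so T⁴ = (1−a)S/(4σ).
T⁴ = 0.320·47370/(4·5.67×10⁻⁸) = 6.683×10¹⁰ K⁴.

T ≈ 508 K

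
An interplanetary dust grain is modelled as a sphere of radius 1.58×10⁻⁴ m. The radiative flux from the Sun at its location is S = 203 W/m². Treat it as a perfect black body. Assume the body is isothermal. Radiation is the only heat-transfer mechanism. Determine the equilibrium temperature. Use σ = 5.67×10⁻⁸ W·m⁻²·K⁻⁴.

At equilibrium, absorbed power = emitted power.
Absorbing cross-section = πr² = 7.843×10⁻⁸ m²; emitting surface = 4πr² = 3.137×10⁻⁷ m² (ratio 4).
S·A_cross = εσ·A_surf·T⁴  ⇒  T⁴ = S/(4σ).
T⁴ = 1.00·203/(4·5.67×10⁻⁸) = 8.951×10⁸ K⁴.
T = (8.951×10⁸)^(1/4).

T ≈ 173 K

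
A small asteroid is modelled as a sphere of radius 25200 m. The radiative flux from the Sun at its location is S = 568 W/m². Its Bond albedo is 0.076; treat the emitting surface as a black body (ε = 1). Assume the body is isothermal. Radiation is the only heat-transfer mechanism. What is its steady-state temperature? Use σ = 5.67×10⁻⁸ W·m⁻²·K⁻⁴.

At equilibrium, absorbed power = emitted power.
Absorbing cross-section = πr² = 1.995×10⁹ m²; emitting surface = 4πr² = 7.980×10⁹ m² (ratio 4).
(1−a)S·A_cross = εσ·A_surf·T⁴  ⇒  T⁴ = (1−a)S/(4σ).
T⁴ = 0.924·568/(4·5.67×10⁻⁸) = 2.314×10⁹ K⁴.
T = (2.314×10⁹)^(1/4).

T ≈ 219 K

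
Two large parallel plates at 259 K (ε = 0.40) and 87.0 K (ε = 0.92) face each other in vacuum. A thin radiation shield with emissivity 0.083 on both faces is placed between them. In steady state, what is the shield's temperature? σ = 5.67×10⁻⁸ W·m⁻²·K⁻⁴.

In steady state the net flux on the hot side equals that on the cold side.
σ(T₁⁴−T_s⁴)/D₁ = σ(T_s⁴−T₂⁴)/D₂, with D₁ = 1/ε₁+1/ε_s−1 = 13.55, D₂ = 1/ε_s+1/ε₂−1 = 12.14.
Solve for T_s⁴: T_s⁴ = (D₂·T₁⁴ + D₁·T₂⁴)/(D₁+D₂) = 2.156×10⁹ K⁴.

T_s ≈ 215 K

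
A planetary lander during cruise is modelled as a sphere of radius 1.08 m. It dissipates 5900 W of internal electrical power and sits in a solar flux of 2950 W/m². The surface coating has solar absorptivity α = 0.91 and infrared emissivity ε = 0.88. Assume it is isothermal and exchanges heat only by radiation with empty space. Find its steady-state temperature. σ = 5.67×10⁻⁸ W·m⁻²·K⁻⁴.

T ≈ 383 K

At steady state, absorbed solar power + internal power = radiated power.
Absorbed: α·S·A_cross = 0.91·2950·3.664 = 9837 W (cross-section πr²).
Total input = 9837 + 5900 = 15740 W.
Radiated: εσ·A_surf·T⁴ with A_surf = 4πr² = 14.66 m².
T⁴ = 15740/(0.88·5.67×10⁻⁸·14.66) = 2.152×10¹⁰ K⁴.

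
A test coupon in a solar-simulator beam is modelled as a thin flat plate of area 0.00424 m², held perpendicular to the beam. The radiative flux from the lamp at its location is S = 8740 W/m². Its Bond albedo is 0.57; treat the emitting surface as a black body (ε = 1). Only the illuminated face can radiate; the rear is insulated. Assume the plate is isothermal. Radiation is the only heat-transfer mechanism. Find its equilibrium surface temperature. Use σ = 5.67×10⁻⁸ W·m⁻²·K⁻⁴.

T ≈ 507 K

At equilibrium, absorbed power = emitted power.
Absorbing cross-section = A = 0.004240 m²; emitting surface = A = 0.004240 m² (ratio 1).
(1−a)S·A_cross = εσ·A_surf·T⁴  ⇒  T⁴ = (1−a)S/(1σ).
T⁴ = 0.430·8740/(1·5.67×10⁻⁸) = 6.628×10¹⁰ K⁴.
T = (6.628×10¹⁰)^(1/4).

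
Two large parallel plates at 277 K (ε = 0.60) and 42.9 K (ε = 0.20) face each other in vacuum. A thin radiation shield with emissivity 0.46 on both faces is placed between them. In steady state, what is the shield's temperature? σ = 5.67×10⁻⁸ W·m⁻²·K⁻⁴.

T_s ≈ 252 K

In steady state the net flux on the hot side equals that on the cold side.
σ(T₁⁴−T_s⁴)/D₁ = σ(T_s⁴−T₂⁴)/D₂, with D₁ = 1/ε₁+1/ε_s−1 = 2.841, D₂ = 1/ε_s+1/ε₂−1 = 6.174.
Solve for T_s⁴: T_s⁴ = (D₂·T₁⁴ + D₁·T₂⁴)/(D₁+D₂) = 4.033×10⁹ K⁴.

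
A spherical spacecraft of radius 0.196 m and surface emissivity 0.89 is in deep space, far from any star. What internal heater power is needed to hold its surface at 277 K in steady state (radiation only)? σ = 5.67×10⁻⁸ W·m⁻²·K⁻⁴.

P ≈ 143 W

P = εσ·4πr²·T⁴.
4πr² = 0.4827 m²; T⁴ = 5.887×10⁹ K⁴.
P = 0.89·5.67×10⁻⁸·0.4827·5.887×10⁹.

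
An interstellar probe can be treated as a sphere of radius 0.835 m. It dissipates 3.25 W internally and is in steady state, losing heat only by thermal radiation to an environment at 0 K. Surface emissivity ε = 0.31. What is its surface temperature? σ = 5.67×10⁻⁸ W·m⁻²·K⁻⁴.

Steady state: internal power = radiated power, P = εσA T⁴.
Radiating area A = 4πr² = 8.762 m².
T⁴ = P/(εσA) = 3.25/(0.31·5.67×10⁻⁸·8.762) = 2.110×10⁷ K⁴.
T = (2.110×10⁷)^(1/4).

T ≈ 67.8 K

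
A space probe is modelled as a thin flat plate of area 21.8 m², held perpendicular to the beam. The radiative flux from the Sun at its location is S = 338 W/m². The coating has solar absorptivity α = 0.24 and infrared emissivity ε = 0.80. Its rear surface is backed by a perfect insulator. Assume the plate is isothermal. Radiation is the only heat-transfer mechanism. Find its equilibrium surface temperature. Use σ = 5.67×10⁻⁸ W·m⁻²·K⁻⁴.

At equilibrium, absorbed power = emitted power.
Absorbing cross-section = A = 21.80 m²; emitting surface = A = 21.80 m² (ratio 1).
αS·A_cross = εσ·A_surf·T⁴  ⇒  T⁴ = αS/(ε·1σ).
T⁴ = 0.240·338/(0.80·1·5.67×10⁻⁸) = 1.788×10⁹ K⁴.
T = (1.788×10⁹)^(1/4).

T ≈ 206 K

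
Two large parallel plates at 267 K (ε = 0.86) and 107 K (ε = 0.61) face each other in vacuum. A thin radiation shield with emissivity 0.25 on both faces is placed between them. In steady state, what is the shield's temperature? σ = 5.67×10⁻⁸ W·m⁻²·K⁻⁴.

In steady state the net flux on the hot side equals that on the cold side.
σ(T₁⁴−T_s⁴)/D₁ = σ(T_s⁴−T₂⁴)/D₂, with D₁ = 1/ε₁+1/ε_s−1 = 4.163, D₂ = 1/ε_s+1/ε₂−1 = 4.639.
Solve for T_s⁴: T_s⁴ = (D₂·T₁⁴ + D₁·T₂⁴)/(D₁+D₂) = 2.741×10⁹ K⁴.

T_s ≈ 229 K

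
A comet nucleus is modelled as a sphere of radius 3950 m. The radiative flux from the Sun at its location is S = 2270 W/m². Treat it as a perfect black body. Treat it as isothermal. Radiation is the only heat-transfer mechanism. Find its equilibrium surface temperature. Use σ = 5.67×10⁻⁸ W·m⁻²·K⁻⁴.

At equilibrium, absorbed power = emitted power.
Absorbing cross-section = πr² = 4.902×10⁷ m²; emitting surface = 4πr² = 1.961×10⁸ m² (ratio 4).
S·A_cross = εσ·A_surf·T⁴  ⇒  T⁴ = S/(4σ).
T⁴ = 1.00·2270/(4·5.67×10⁻⁸) = 1.001×10¹⁰ K⁴.
T = (1.001×10¹⁰)^(1/4).

T ≈ 316 K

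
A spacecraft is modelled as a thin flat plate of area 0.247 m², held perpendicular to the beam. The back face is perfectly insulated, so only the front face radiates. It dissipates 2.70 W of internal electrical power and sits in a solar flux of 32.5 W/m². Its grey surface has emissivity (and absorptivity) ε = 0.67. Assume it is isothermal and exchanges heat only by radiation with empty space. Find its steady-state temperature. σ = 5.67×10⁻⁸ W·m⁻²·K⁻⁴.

At steady state, absorbed solar power + internal power = radiated power.
Absorbed: α·S·A_cross = 0.67·32.5·0.2470 = 5.378 W (cross-section A).
Total input = 5.378 + 2.70 = 8.078 W.
Radiated: εσ·A_surf·T⁴ with A_surf = A = 0.2470 m².
T⁴ = 8.078/(0.67·5.67×10⁻⁸·0.2470) = 8.609×10⁸ K⁴.

T ≈ 171 K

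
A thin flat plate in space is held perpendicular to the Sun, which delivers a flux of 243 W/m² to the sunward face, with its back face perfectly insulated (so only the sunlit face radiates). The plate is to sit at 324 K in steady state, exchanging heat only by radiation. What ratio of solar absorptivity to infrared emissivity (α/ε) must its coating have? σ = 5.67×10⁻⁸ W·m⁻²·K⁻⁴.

Balance: αS·A = εσ·1A·T⁴ ⇒ α/ε = σT⁴/S.
α/ε = 5.67×10⁻⁸·(324)⁴/243 = 5.67×10⁻⁸·1.102×10¹⁰/243.

α/ε ≈ 2.57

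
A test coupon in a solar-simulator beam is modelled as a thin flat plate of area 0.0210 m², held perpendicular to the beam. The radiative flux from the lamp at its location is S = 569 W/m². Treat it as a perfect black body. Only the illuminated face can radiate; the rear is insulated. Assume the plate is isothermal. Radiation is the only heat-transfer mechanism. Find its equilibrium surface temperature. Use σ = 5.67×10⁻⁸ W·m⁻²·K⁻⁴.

T ≈ 317 K

At equilibrium, absorbed power = emitted power.
Absorbing cross-section = A = 0.02100 m²; emitting surface = A = 0.02100 m² (ratio 1).
S·A_cross = εσ·A_surf·T⁴  ⇒  T⁴ = S/(1σ).
T⁴ = 1.00·569/(1·5.67×10⁻⁸) = 1.004×10¹⁰ K⁴.
T = (1.004×10¹⁰)^(1/4).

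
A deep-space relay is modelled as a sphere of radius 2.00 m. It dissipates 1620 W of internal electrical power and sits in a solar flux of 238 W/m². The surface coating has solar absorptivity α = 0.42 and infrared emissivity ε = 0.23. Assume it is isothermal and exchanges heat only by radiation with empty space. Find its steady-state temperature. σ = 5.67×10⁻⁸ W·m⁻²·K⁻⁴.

At steady state, absorbed solar power + internal power = radiated power.
Absorbed: α·S·A_cross = 0.42·238·12.57 = 1256 W (cross-section πr²).
Total input = 1256 + 1620 = 2876 W.
Radiated: εσ·A_surf·T⁴ with A_surf = 4πr² = 50.27 m².
T⁴ = 2876/(0.23·5.67×10⁻⁸·50.27) = 4.388×10⁹ K⁴.

T ≈ 257 K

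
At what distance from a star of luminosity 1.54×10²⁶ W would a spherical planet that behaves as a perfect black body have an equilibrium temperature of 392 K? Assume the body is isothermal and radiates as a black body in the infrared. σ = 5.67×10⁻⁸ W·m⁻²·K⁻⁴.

d ≈ 4.78×10¹⁰ m

For an isothermal black-emitting sphere, (1−a)S·πr² = σ·4πr²·T⁴ ⇒ S = 4σT⁴/(1−a).
S = 4·5.67×10⁻⁸·(392)⁴/1.00 = 5355 W/m².
Flux falls as S = L/(4πd²), so d = √(L/(4πS)) = √(1.54×10²⁶/(4π·5355)).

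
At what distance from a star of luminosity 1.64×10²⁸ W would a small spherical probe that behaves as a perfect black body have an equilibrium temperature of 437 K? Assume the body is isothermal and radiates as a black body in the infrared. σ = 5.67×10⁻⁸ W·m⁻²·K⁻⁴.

For an isothermal black-emitting sphere, (1−a)S·πr² = σ·4πr²·T⁴ ⇒ S = 4σT⁴/(1−a).
S = 4·5.67×10⁻⁸·(437)⁴/1.00 = 8271 W/m².
Flux falls as S = L/(4πd²), so d = √(L/(4πS)) = √(1.64×10²⁸/(4π·8271)).

d ≈ 3.97×10¹¹ m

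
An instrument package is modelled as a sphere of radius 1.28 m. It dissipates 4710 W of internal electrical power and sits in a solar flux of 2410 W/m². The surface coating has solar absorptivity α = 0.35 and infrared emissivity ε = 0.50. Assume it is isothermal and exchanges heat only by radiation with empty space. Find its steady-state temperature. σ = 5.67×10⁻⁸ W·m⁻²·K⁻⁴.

At steady state, absorbed solar power + internal power = radiated power.
Absorbed: α·S·A_cross = 0.35·2410·5.147 = 4342 W (cross-section πr²).
Total input = 4342 + 4710 = 9052 W.
Radiated: εσ·A_surf·T⁴ with A_surf = 4πr² = 20.59 m².
T⁴ = 9052/(0.50·5.67×10⁻⁸·20.59) = 1.551×10¹⁰ K⁴.

T ≈ 353 K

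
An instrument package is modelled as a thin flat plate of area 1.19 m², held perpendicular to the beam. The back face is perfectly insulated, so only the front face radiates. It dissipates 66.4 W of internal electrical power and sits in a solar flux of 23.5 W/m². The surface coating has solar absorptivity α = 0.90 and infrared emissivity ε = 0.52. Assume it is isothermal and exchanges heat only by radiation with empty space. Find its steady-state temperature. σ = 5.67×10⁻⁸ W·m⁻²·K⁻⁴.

T ≈ 226 K

At steady state, absorbed solar power + internal power = radiated power.
Absorbed: α·S·A_cross = 0.90·23.5·1.190 = 25.17 W (cross-section A).
Total input = 25.17 + 66.4 = 91.57 W.
Radiated: εσ·A_surf·T⁴ with A_surf = A = 1.190 m².
T⁴ = 91.57/(0.52·5.67×10⁻⁸·1.190) = 2.610×10⁹ K⁴.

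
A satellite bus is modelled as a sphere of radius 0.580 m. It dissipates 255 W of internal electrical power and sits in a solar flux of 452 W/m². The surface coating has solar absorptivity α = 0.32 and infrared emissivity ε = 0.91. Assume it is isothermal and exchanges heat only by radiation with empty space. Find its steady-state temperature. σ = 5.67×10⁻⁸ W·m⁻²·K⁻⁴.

At steady state, absorbed solar power + internal power = radiated power.
Absorbed: α·S·A_cross = 0.32·452·1.057 = 152.9 W (cross-section πr²).
Total input = 152.9 + 255 = 407.9 W.
Radiated: εσ·A_surf·T⁴ with A_surf = 4πr² = 4.227 m².
T⁴ = 407.9/(0.91·5.67×10⁻⁸·4.227) = 1.870×10⁹ K⁴.

T ≈ 208 K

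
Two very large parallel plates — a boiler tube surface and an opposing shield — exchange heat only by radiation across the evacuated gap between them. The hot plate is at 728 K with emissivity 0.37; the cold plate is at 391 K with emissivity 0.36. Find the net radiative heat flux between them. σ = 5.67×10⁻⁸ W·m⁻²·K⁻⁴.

q ≈ 3260 W/m²

For two infinite grey parallel plates, q = σ(T₁⁴ − T₂⁴)/(1/ε₁ + 1/ε₂ − 1).
T₁⁴ − T₂⁴ = 2.809×10¹¹ − 2.337×10¹⁰ = 2.575×10¹¹ K⁴.
1/ε₁ + 1/ε₂ − 1 = 2.703 + 2.778 − 1 = 4.480.
q = 5.67×10⁻⁸ × 2.575×10¹¹ / 4.480.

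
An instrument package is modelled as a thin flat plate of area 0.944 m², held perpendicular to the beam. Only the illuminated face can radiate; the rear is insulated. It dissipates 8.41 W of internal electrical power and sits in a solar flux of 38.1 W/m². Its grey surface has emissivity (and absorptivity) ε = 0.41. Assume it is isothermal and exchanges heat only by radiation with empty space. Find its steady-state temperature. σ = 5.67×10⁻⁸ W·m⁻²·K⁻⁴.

T ≈ 180 K

At steady state, absorbed solar power + internal power = radiated power.
Absorbed: α·S·A_cross = 0.41·38.1·0.9440 = 14.75 W (cross-section A).
Total input = 14.75 + 8.41 = 23.16 W.
Radiated: εσ·A_surf·T⁴ with A_surf = A = 0.9440 m².
T⁴ = 23.16/(0.41·5.67×10⁻⁸·0.9440) = 1.055×10⁹ K⁴.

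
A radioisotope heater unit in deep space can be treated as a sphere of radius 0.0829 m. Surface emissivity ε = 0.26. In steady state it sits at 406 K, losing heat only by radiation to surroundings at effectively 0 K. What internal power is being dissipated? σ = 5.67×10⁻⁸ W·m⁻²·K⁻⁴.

P ≈ 34.6 W

Steady state: P = εσA T⁴.
A = 4πr² = 0.08636 m²; T⁴ = (406)⁴ = 2.717×10¹⁰ K⁴.
P = 0.26 × 5.67×10⁻⁸ × 0.08636 × 2.717×10¹⁰.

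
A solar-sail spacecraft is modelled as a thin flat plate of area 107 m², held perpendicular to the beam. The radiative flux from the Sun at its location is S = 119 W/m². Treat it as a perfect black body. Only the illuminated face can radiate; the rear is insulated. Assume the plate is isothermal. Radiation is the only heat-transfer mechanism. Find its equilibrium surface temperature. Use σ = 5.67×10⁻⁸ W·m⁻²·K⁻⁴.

T ≈ 214 K

At equilibrium, absorbed power = emitted power.
Absorbing cross-section = A = 107.0 m²; emitting surface = A = 107.0 m² (ratio 1).
S·A_cross = εσ·A_surf·T⁴  ⇒  T⁴ = S/(1σ).
T⁴ = 1.00·119/(1·5.67×10⁻⁸) = 2.099×10⁹ K⁴.
T = (2.099×10⁹)^(1/4).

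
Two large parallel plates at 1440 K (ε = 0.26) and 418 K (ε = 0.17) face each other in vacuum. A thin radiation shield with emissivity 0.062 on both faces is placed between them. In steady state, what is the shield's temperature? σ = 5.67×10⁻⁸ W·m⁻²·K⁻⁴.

In steady state the net flux on the hot side equals that on the cold side.
σ(T₁⁴−T_s⁴)/D₁ = σ(T_s⁴−T₂⁴)/D₂, with D₁ = 1/ε₁+1/ε_s−1 = 18.98, D₂ = 1/ε_s+1/ε₂−1 = 21.01.
Solve for T_s⁴: T_s⁴ = (D₂·T₁⁴ + D₁·T₂⁴)/(D₁+D₂) = 2.274×10¹² K⁴.

T_s ≈ 1230 K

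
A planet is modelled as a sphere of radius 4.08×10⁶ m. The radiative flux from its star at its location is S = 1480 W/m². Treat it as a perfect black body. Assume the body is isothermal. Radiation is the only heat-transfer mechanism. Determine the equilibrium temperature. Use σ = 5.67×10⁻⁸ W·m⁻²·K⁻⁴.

At equilibrium, absorbed power = emitted power.
Absorbing cross-section = πr² = 5.230×10¹³ m²; emitting surface = 4πr² = 2.092×10¹⁴ m² (ratio 4).
S·A_cross = εσ·A_surf·T⁴  ⇒  T⁴ = S/(4σ).
T⁴ = 1.00·1480/(4·5.67×10⁻⁸) = 6.526×10⁹ K⁴.
T = (6.526×10⁹)^(1/4).

T ≈ 284 K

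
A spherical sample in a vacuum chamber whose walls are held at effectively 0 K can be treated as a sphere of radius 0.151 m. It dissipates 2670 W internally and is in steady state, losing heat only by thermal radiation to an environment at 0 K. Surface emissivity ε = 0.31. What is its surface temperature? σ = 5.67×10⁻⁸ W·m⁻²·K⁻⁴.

Steady state: internal power = radiated power, P = εσA T⁴.
Radiating area A = 4πr² = 0.2865 m².
T⁴ = P/(εσA) = 2670/(0.31·5.67×10⁻⁸·0.2865) = 5.302×10¹¹ K⁴.
T = (5.302×10¹¹)^(1/4).

T ≈ 853 K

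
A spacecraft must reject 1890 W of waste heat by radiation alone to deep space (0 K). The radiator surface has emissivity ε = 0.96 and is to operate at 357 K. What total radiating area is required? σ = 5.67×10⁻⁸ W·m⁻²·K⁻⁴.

A ≈ 2.14 m²

P = εσA T⁴ ⇒ A = P/(εσT⁴).
T⁴ = 1.624×10¹⁰ K⁴.
A = 1890/(0.96 × 5.67×10⁻⁸ × 1.624×10¹⁰).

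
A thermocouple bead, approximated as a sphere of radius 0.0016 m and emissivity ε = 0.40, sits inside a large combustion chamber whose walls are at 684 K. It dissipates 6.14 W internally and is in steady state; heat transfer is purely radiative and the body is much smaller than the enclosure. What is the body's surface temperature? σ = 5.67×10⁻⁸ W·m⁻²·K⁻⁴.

For a small grey body in a large enclosure, net radiated power = εσA(T⁴ − T_w⁴).
Steady state: P = εσA(T⁴ − T_w⁴) with A = 4πr² = 3.217×10⁻⁵ m².
T⁴ = P/(εσA) + T_w⁴ = 6.14/(0.40·5.67×10⁻⁸·3.217×10⁻⁵) + (684)⁴
    = 8.415×10¹² + 2.189×10¹¹ = 8.634×10¹² K⁴.

T ≈ 1710 K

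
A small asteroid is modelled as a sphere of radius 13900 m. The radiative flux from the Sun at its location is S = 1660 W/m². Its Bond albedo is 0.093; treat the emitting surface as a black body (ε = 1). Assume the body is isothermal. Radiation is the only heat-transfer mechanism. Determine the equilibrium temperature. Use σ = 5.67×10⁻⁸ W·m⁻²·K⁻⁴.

At equilibrium, absorbed power = emitted power.
Absorbing cross-section = πr² = 6.070×10⁸ m²; emitting surface = 4πr² = 2.428×10⁹ m² (ratio 4).
(1−a)S·A_cross = εσ·A_surf·T⁴  ⇒  T⁴ = (1−a)S/(4σ).
T⁴ = 0.907·1660/(4·5.67×10⁻⁸) = 6.639×10⁹ K⁴.
T = (6.639×10⁹)^(1/4).

T ≈ 285 K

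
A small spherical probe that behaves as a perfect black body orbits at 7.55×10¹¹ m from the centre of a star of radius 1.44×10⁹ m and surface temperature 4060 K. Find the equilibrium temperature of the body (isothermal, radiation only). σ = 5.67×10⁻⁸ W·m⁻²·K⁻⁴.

The star's surface emits σT_*⁴; at distance d the flux is S = σT_*⁴(R_*/d)².
S = 5.67×10⁻⁸·(4060)⁴·(1.44×10⁹/7.55×10¹¹)² = 56.04 W/m².
For an isothermal sphere T⁴ = (1−a)S/(4σ) = 2.471×10⁸ K⁴.

T ≈ 125 K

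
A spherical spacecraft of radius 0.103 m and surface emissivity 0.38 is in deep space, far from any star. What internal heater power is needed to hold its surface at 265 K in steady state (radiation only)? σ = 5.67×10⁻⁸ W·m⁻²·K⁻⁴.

P = εσ·4πr²·T⁴.
4πr² = 0.1333 m²; T⁴ = 4.932×10⁹ K⁴.
P = 0.38·5.67×10⁻⁸·0.1333·4.932×10⁹.

P ≈ 14.2 W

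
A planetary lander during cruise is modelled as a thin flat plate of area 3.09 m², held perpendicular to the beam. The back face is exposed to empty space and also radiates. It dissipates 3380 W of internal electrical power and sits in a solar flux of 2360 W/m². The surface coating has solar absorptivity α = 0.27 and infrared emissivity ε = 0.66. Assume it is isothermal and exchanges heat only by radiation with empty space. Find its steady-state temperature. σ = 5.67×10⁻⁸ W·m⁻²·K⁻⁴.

At steady state, absorbed solar power + internal power = radiated power.
Absorbed: α·S·A_cross = 0.27·2360·3.090 = 1969 W (cross-section A).
Total input = 1969 + 3380 = 5349 W.
Radiated: εσ·A_surf·T⁴ with A_surf = 2A = 6.180 m².
T⁴ = 5349/(0.66·5.67×10⁻⁸·6.180) = 2.313×10¹⁰ K⁴.

T ≈ 390 K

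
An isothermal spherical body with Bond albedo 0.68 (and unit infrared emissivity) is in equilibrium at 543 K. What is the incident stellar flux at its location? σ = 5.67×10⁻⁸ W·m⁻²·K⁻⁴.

S ≈ 61600 W/m²

(1−a)S·πr² = σ·4πr²·T⁴ ⇒ S = 4σT⁴/(1−a).
S = 4·5.67×10⁻⁸·8.694×10¹⁰/0.320.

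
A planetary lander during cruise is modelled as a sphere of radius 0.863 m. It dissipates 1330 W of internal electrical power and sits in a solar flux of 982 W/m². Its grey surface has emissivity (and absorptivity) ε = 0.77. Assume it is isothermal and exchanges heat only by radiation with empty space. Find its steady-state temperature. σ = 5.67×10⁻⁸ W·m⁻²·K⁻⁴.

At steady state, absorbed solar power + internal power = radiated power.
Absorbed: α·S·A_cross = 0.77·982·2.340 = 1769 W (cross-section πr²).
Total input = 1769 + 1330 = 3099 W.
Radiated: εσ·A_surf·T⁴ with A_surf = 4πr² = 9.359 m².
T⁴ = 3099/(0.77·5.67×10⁻⁸·9.359) = 7.585×10⁹ K⁴.

T ≈ 295 K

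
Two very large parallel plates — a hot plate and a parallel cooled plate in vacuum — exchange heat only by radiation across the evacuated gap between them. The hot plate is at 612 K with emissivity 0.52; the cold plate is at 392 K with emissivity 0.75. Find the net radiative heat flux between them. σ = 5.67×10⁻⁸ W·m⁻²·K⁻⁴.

For two infinite grey parallel plates, q = σ(T₁⁴ − T₂⁴)/(1/ε₁ + 1/ε₂ − 1).
T₁⁴ − T₂⁴ = 1.403×10¹¹ − 2.361×10¹⁰ = 1.167×10¹¹ K⁴.
1/ε₁ + 1/ε₂ − 1 = 1.923 + 1.333 − 1 = 2.256.
q = 5.67×10⁻⁸ × 1.167×10¹¹ / 2.256.

q ≈ 2930 W/m²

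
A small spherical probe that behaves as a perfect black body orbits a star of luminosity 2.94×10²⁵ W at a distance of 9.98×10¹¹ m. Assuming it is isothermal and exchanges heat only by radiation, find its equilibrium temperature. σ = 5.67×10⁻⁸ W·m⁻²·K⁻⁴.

T ≈ 56.7 K

First find the stellar flux at distance d: S = L/(4πd²) = 2.94×10²⁵/(4π·(9.98×10¹¹)²) = 2.349 W/m².
For an isothermal sphere, absorbed (1−a)S·πr² = emitted σ·4πr²·T⁴, so T⁴ = (1−a)S/(4σ).
T⁴ = 1.00·2.349/(4·5.67×10⁻⁸) = 1.036×10⁷ K⁴.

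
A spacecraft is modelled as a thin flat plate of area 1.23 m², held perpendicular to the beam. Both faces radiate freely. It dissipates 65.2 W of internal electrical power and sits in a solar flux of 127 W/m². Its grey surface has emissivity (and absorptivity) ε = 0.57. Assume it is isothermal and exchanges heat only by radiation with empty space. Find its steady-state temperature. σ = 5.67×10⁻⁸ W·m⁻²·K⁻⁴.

At steady state, absorbed solar power + internal power = radiated power.
Absorbed: α·S·A_cross = 0.57·127·1.230 = 89.04 W (cross-section A).
Total input = 89.04 + 65.2 = 154.2 W.
Radiated: εσ·A_surf·T⁴ with A_surf = 2A = 2.460 m².
T⁴ = 154.2/(0.57·5.67×10⁻⁸·2.460) = 1.940×10⁹ K⁴.

T ≈ 210 K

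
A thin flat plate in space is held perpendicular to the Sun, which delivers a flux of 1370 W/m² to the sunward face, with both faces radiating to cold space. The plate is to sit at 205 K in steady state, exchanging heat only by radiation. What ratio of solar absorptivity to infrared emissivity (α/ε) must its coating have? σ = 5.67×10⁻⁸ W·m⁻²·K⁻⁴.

Balance: αS·A = εσ·2A·T⁴ ⇒ α/ε = 2σT⁴/S.
α/ε = 2·5.67×10⁻⁸·(205)⁴/1370 = 2·5.67×10⁻⁸·1.766×10⁹/1370.

α/ε ≈ 0.146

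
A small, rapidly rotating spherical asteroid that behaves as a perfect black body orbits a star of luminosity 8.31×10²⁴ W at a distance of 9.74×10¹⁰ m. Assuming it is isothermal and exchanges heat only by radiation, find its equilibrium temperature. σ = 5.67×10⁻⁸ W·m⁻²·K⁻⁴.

First find the stellar flux at distance d: S = L/(4πd²) = 8.31×10²⁴/(4π·(9.74×10¹⁰)²) = 69.71 W/m².
For an isothermal sphere, absorbed (1−a)S·πr² = emitted σ·4πr²·T⁴, so T⁴ = (1−a)S/(4σ).
T⁴ = 1.00·69.71/(4·5.67×10⁻⁸) = 3.073×10⁸ K⁴.

T ≈ 132 K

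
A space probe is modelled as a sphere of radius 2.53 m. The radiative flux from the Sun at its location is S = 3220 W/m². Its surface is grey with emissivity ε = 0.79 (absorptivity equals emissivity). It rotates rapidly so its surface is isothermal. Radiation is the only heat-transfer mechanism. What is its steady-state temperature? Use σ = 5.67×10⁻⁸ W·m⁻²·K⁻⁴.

At equilibrium, absorbed power = emitted power.
Absorbing cross-section = πr² = 20.11 m²; emitting surface = 4πr² = 80.44 m² (ratio 4).
εS·A_cross = εσ·A_surf·T⁴  ⇒  T⁴ = S/(4σ)   (ε cancels).
T⁴ = 3220/(4·5.67×10⁻⁸) = 1.420×10¹⁰ K⁴.
T = (1.420×10¹⁰)^(1/4).

T ≈ 345 K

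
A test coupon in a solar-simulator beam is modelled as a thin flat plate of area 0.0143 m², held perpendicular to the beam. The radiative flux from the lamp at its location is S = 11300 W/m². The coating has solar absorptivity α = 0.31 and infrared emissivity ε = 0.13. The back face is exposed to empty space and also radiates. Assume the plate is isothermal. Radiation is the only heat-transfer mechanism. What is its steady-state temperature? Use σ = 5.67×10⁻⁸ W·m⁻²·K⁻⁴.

T ≈ 698 K

At equilibrium, absorbed power = emitted power.
Absorbing cross-section = A = 0.01430 m²; emitting surface = 2A = 0.02860 m² (ratio 2).
αS·A_cross = εσ·A_surf·T⁴  ⇒  T⁴ = αS/(ε·2σ).
T⁴ = 0.310·11300/(0.13·2·5.67×10⁻⁸) = 2.376×10¹¹ K⁴.
T = (2.376×10¹¹)^(1/4).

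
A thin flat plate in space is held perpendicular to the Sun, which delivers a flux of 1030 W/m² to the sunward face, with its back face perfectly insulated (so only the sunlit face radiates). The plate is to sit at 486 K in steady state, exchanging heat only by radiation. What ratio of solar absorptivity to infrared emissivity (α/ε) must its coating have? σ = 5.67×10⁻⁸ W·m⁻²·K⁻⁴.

α/ε ≈ 3.07

Balance: αS·A = εσ·1A·T⁴ ⇒ α/ε = σT⁴/S.
α/ε = 5.67×10⁻⁸·(486)⁴/1030 = 5.67×10⁻⁸·5.579×10¹⁰/1030.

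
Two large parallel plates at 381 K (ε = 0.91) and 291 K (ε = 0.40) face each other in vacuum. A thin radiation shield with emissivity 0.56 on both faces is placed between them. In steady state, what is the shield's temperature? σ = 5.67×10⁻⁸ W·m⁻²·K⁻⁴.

In steady state the net flux on the hot side equals that on the cold side.
σ(T₁⁴−T_s⁴)/D₁ = σ(T_s⁴−T₂⁴)/D₂, with D₁ = 1/ε₁+1/ε_s−1 = 1.885, D₂ = 1/ε_s+1/ε₂−1 = 3.286.
Solve for T_s⁴: T_s⁴ = (D₂·T₁⁴ + D₁·T₂⁴)/(D₁+D₂) = 1.600×10¹⁰ K⁴.

T_s ≈ 356 K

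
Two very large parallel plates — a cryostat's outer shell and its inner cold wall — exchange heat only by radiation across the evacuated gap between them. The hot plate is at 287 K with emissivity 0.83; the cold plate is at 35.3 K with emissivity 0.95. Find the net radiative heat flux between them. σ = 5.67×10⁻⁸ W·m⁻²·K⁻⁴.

q ≈ 306 W/m²

For two infinite grey parallel plates, q = σ(T₁⁴ − T₂⁴)/(1/ε₁ + 1/ε₂ − 1).
T₁⁴ − T₂⁴ = 6.785×10⁹ − 1.553×10⁶ = 6.783×10⁹ K⁴.
1/ε₁ + 1/ε₂ − 1 = 1.205 + 1.053 − 1 = 1.257.
q = 5.67×10⁻⁸ × 6.783×10⁹ / 1.257.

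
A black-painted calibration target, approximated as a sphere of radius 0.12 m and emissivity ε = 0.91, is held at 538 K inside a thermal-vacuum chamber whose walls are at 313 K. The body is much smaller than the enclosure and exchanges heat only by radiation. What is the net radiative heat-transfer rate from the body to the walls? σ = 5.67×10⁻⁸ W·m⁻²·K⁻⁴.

For a small grey body in a large enclosure: P_net = εσA(T_body⁴ − T_wall⁴).
A = 4πr² = 0.1810 m²; T_body⁴ − T_wall⁴ = 8.378×10¹⁰ − 9.598×10⁹ = 7.418×10¹⁰ K⁴.
|P_net| = 0.91·5.67×10⁻⁸·0.1810·7.418×10¹⁰.

P_net ≈ 693 W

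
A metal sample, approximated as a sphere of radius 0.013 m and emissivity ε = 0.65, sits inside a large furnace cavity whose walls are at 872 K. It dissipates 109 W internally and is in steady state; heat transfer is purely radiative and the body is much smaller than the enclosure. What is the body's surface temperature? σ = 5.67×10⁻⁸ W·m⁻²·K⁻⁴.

For a small grey body in a large enclosure, net radiated power = εσA(T⁴ − T_w⁴).
Steady state: P = εσA(T⁴ − T_w⁴) with A = 4πr² = 0.002124 m².
T⁴ = P/(εσA) + T_w⁴ = 109/(0.65·5.67×10⁻⁸·0.002124) + (872)⁴
    = 1.393×10¹² + 5.782×10¹¹ = 1.971×10¹² K⁴.

T ≈ 1180 K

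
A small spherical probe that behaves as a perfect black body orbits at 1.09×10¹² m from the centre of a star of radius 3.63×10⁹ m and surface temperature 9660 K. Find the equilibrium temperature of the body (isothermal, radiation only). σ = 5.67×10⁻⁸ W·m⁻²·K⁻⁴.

T ≈ 394 K

The star's surface emits σT_*⁴; at distance d the flux is S = σT_*⁴(R_*/d)².
S = 5.67×10⁻⁸·(9660)⁴·(3.63×10⁹/1.09×10¹²)² = 5476 W/m².
For an isothermal sphere T⁴ = (1−a)S/(4σ) = 2.414×10¹⁰ K⁴.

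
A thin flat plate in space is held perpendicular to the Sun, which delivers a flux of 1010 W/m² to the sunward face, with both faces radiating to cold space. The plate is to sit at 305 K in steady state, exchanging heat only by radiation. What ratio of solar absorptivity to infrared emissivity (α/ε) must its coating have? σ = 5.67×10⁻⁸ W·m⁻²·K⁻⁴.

α/ε ≈ 0.972

Balance: αS·A = εσ·2A·T⁴ ⇒ α/ε = 2σT⁴/S.
α/ε = 2·5.67×10⁻⁸·(305)⁴/1010 = 2·5.67×10⁻⁸·8.654×10⁹/1010.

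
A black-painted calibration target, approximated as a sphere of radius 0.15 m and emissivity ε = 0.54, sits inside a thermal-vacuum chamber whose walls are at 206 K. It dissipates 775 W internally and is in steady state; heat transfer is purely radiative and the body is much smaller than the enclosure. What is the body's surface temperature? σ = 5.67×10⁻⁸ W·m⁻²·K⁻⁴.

T ≈ 550 K

For a small grey body in a large enclosure, net radiated power = εσA(T⁴ − T_w⁴).
Steady state: P = εσA(T⁴ − T_w⁴) with A = 4πr² = 0.2827 m².
T⁴ = P/(εσA) + T_w⁴ = 775/(0.54·5.67×10⁻⁸·0.2827) + (206)⁴
    = 8.952×10¹⁰ + 1.801×10⁹ = 9.132×10¹⁰ K⁴.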